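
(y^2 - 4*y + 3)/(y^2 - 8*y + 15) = (y - 1)/(y - 5)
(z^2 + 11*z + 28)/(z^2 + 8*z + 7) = (z + 4)/(z + 1)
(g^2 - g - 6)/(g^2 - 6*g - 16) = (g - 3)/(g - 8)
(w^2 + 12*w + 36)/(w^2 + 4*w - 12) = (w + 6)/(w - 2)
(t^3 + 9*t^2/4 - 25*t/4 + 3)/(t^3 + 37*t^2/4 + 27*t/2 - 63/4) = (t^2 + 3*t - 4)/(t^2 + 10*t + 21)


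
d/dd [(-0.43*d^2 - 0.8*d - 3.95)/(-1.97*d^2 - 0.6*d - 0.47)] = (-1.318*d^2 - 15.1588*d - 1.994)/(3.8809*d^4 + 2.364*d^3 + 2.2118*d^2 + 0.564*d + 0.2209)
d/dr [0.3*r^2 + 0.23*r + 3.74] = 0.6*r + 0.23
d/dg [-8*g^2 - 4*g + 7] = -16*g - 4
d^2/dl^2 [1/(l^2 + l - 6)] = 2*(-l^2 - l + (2*l + 1)^2 + 6)/(l^2 + l - 6)^3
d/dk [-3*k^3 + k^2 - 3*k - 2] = -9*k^2 + 2*k - 3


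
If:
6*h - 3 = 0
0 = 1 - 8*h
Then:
No Solution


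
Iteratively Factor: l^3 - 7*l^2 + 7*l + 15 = (l - 3)*(l^2 - 4*l - 5) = (l - 3)*(l + 1)*(l - 5)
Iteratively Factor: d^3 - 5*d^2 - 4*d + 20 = (d + 2)*(d^2 - 7*d + 10) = (d - 5)*(d + 2)*(d - 2)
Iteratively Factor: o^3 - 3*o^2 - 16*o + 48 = (o + 4)*(o^2 - 7*o + 12) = (o - 4)*(o + 4)*(o - 3)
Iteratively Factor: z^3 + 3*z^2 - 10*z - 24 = (z + 4)*(z^2 - z - 6) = (z + 2)*(z + 4)*(z - 3)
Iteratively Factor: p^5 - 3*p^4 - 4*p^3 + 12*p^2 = (p + 2)*(p^4 - 5*p^3 + 6*p^2) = p*(p + 2)*(p^3 - 5*p^2 + 6*p) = p*(p - 2)*(p + 2)*(p^2 - 3*p) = p^2*(p - 2)*(p + 2)*(p - 3)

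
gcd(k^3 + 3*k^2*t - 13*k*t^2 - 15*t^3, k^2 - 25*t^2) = k + 5*t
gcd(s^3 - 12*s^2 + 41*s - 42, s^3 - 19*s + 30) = s^2 - 5*s + 6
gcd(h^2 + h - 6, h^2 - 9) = h + 3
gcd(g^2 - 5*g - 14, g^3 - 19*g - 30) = g + 2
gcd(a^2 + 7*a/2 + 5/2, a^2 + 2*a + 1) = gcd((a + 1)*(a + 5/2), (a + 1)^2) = a + 1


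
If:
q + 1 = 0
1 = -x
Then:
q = -1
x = -1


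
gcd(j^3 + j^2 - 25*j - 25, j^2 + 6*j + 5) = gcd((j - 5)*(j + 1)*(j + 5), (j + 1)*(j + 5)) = j^2 + 6*j + 5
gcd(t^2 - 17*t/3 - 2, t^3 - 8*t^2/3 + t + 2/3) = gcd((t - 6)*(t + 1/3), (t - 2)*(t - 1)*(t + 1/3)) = t + 1/3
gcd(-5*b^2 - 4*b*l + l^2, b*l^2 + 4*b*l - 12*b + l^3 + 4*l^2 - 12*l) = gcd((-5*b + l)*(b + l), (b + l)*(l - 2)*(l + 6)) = b + l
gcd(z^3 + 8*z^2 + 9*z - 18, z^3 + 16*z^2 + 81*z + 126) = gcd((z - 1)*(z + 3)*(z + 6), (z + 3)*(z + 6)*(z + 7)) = z^2 + 9*z + 18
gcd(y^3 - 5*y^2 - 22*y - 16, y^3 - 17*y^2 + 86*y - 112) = y - 8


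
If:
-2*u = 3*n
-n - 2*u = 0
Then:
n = 0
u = 0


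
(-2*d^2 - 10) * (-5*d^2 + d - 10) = 10*d^4 - 2*d^3 + 70*d^2 - 10*d + 100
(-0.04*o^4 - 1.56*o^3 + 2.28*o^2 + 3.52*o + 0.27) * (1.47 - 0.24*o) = 0.0096*o^5 + 0.3156*o^4 - 2.8404*o^3 + 2.5068*o^2 + 5.1096*o + 0.3969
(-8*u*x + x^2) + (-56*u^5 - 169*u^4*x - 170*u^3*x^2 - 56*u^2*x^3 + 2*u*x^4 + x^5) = -56*u^5 - 169*u^4*x - 170*u^3*x^2 - 56*u^2*x^3 + 2*u*x^4 - 8*u*x + x^5 + x^2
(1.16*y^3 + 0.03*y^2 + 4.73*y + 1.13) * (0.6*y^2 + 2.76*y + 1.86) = 0.696*y^5 + 3.2196*y^4 + 5.0784*y^3 + 13.7886*y^2 + 11.9166*y + 2.1018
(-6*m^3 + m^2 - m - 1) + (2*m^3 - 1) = -4*m^3 + m^2 - m - 2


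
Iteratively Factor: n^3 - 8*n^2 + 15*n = (n - 3)*(n^2 - 5*n) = (n - 5)*(n - 3)*(n)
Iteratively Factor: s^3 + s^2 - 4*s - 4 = (s + 1)*(s^2 - 4) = (s - 2)*(s + 1)*(s + 2)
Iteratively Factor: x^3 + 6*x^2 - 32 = (x - 2)*(x^2 + 8*x + 16) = (x - 2)*(x + 4)*(x + 4)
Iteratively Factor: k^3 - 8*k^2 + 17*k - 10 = (k - 2)*(k^2 - 6*k + 5) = (k - 2)*(k - 1)*(k - 5)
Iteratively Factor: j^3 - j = (j + 1)*(j^2 - j) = j*(j + 1)*(j - 1)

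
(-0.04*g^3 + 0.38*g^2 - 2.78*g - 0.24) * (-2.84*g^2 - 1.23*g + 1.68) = 0.1136*g^5 - 1.03*g^4 + 7.3606*g^3 + 4.7394*g^2 - 4.3752*g - 0.4032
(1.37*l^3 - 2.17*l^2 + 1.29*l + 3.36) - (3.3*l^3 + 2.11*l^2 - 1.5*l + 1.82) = -1.93*l^3 - 4.28*l^2 + 2.79*l + 1.54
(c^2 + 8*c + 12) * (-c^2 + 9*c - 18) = -c^4 + c^3 + 42*c^2 - 36*c - 216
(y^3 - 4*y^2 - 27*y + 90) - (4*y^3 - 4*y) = -3*y^3 - 4*y^2 - 23*y + 90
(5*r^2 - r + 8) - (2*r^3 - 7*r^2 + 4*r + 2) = -2*r^3 + 12*r^2 - 5*r + 6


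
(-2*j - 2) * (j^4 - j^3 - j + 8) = -2*j^5 + 2*j^3 + 2*j^2 - 14*j - 16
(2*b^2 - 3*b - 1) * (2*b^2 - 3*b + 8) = 4*b^4 - 12*b^3 + 23*b^2 - 21*b - 8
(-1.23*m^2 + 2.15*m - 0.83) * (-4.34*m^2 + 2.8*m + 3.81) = 5.3382*m^4 - 12.775*m^3 + 4.9359*m^2 + 5.8675*m - 3.1623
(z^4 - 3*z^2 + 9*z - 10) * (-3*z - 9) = -3*z^5 - 9*z^4 + 9*z^3 - 51*z + 90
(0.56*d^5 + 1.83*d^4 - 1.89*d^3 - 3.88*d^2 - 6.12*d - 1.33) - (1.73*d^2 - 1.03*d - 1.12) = 0.56*d^5 + 1.83*d^4 - 1.89*d^3 - 5.61*d^2 - 5.09*d - 0.21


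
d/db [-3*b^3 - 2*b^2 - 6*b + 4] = -9*b^2 - 4*b - 6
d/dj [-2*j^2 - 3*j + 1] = -4*j - 3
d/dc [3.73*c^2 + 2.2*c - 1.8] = 7.46*c + 2.2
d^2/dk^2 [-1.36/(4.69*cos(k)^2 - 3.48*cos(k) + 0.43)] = (119.658784*(1 - cos(k)^2)^2 - 66.590496*cos(k)^3 + 65.328688*cos(k)^2 + 135.216096*cos(k) - 147.113648)/(4.69*cos(k)^2 - 3.48*cos(k) + 0.43)^3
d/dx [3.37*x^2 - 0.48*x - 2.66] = 6.74*x - 0.48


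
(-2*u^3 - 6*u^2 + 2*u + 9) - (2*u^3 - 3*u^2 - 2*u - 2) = -4*u^3 - 3*u^2 + 4*u + 11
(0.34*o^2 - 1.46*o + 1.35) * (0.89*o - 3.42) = 0.3026*o^3 - 2.4622*o^2 + 6.1947*o - 4.617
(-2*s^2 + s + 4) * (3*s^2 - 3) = -6*s^4 + 3*s^3 + 18*s^2 - 3*s - 12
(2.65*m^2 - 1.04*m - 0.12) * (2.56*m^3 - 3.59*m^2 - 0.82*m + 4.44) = 6.784*m^5 - 12.1759*m^4 + 1.2534*m^3 + 13.0496*m^2 - 4.5192*m - 0.5328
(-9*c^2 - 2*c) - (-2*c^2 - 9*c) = -7*c^2 + 7*c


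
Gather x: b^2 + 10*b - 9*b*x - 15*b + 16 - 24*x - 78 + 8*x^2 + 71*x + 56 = b^2 - 5*b + 8*x^2 + x*(47 - 9*b) - 6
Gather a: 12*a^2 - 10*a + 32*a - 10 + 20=12*a^2 + 22*a + 10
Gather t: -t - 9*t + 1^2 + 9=10 - 10*t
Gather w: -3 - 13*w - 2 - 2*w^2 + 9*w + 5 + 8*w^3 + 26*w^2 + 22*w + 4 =8*w^3 + 24*w^2 + 18*w + 4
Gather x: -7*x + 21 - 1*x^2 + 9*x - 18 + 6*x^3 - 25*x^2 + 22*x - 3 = 6*x^3 - 26*x^2 + 24*x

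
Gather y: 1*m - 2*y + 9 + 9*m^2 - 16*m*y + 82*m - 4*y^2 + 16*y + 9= 9*m^2 + 83*m - 4*y^2 + y*(14 - 16*m) + 18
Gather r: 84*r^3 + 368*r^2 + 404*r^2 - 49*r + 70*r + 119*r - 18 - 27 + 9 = 84*r^3 + 772*r^2 + 140*r - 36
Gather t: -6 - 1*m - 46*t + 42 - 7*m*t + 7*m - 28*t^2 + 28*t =6*m - 28*t^2 + t*(-7*m - 18) + 36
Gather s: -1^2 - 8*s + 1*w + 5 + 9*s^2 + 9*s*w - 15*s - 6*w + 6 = 9*s^2 + s*(9*w - 23) - 5*w + 10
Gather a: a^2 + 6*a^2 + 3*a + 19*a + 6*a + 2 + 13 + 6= 7*a^2 + 28*a + 21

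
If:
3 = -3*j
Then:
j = -1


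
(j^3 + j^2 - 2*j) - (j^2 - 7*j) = j^3 + 5*j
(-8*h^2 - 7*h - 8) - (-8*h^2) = -7*h - 8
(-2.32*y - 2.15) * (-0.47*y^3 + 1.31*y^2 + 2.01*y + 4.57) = 1.0904*y^4 - 2.0287*y^3 - 7.4797*y^2 - 14.9239*y - 9.8255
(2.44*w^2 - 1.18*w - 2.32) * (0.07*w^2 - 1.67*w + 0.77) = 0.1708*w^4 - 4.1574*w^3 + 3.687*w^2 + 2.9658*w - 1.7864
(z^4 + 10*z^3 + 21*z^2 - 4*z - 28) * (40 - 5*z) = -5*z^5 - 10*z^4 + 295*z^3 + 860*z^2 - 20*z - 1120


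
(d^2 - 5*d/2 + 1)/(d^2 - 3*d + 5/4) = 2*(d - 2)/(2*d - 5)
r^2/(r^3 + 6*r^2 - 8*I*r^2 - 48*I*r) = r/(r^2 + r*(6 - 8*I) - 48*I)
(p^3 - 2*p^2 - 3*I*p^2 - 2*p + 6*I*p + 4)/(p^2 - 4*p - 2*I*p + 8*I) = (p^2 - p*(2 + I) + 2*I)/(p - 4)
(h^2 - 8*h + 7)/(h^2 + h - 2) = (h - 7)/(h + 2)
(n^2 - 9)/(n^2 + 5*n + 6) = (n - 3)/(n + 2)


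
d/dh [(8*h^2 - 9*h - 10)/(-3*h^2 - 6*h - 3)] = (-25*h - 11)/(3*(h^3 + 3*h^2 + 3*h + 1))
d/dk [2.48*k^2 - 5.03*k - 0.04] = 4.96*k - 5.03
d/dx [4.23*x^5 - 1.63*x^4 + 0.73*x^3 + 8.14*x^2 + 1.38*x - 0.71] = 21.15*x^4 - 6.52*x^3 + 2.19*x^2 + 16.28*x + 1.38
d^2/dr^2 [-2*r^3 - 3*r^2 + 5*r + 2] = -12*r - 6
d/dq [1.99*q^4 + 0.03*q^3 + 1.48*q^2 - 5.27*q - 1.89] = 7.96*q^3 + 0.09*q^2 + 2.96*q - 5.27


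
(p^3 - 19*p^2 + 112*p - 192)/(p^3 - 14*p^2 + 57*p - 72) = (p - 8)/(p - 3)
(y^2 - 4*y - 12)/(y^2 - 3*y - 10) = (y - 6)/(y - 5)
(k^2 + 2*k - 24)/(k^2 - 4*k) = (k + 6)/k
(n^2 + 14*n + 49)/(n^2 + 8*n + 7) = (n + 7)/(n + 1)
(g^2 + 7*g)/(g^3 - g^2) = (g + 7)/(g*(g - 1))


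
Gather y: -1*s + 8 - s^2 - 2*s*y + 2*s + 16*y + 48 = -s^2 + s + y*(16 - 2*s) + 56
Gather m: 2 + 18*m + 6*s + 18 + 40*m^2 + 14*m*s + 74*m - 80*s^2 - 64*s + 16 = 40*m^2 + m*(14*s + 92) - 80*s^2 - 58*s + 36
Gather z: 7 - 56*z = 7 - 56*z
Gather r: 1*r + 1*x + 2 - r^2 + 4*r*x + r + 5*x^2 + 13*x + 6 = -r^2 + r*(4*x + 2) + 5*x^2 + 14*x + 8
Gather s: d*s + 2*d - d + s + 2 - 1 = d + s*(d + 1) + 1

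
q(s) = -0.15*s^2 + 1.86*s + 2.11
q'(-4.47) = 3.20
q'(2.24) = 1.19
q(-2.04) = -2.31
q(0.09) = 2.28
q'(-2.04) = 2.47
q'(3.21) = 0.90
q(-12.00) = -41.81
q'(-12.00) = 5.46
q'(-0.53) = 2.02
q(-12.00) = -41.81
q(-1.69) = -1.46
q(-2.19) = -2.68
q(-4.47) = -9.20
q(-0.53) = 1.08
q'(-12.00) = 5.46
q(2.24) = 5.52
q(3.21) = 6.53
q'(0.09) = 1.83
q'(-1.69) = 2.37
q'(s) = 1.86 - 0.3*s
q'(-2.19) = 2.52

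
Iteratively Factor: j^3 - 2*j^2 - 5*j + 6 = (j - 1)*(j^2 - j - 6) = (j - 3)*(j - 1)*(j + 2)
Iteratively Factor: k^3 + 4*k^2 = (k)*(k^2 + 4*k) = k*(k + 4)*(k)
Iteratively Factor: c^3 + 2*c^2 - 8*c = (c - 2)*(c^2 + 4*c) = c*(c - 2)*(c + 4)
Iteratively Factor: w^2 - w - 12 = (w - 4)*(w + 3)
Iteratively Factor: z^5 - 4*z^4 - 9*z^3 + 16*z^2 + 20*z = (z + 2)*(z^4 - 6*z^3 + 3*z^2 + 10*z) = (z - 2)*(z + 2)*(z^3 - 4*z^2 - 5*z) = (z - 5)*(z - 2)*(z + 2)*(z^2 + z) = z*(z - 5)*(z - 2)*(z + 2)*(z + 1)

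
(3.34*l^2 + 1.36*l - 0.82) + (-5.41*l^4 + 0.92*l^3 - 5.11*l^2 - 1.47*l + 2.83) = -5.41*l^4 + 0.92*l^3 - 1.77*l^2 - 0.11*l + 2.01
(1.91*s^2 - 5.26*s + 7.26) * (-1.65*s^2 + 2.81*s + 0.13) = -3.1515*s^4 + 14.0461*s^3 - 26.5113*s^2 + 19.7168*s + 0.9438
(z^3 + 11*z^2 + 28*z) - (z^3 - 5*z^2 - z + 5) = 16*z^2 + 29*z - 5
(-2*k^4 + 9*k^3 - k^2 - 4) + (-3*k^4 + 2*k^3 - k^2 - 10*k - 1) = -5*k^4 + 11*k^3 - 2*k^2 - 10*k - 5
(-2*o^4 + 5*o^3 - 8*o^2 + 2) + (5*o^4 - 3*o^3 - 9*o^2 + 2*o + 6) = 3*o^4 + 2*o^3 - 17*o^2 + 2*o + 8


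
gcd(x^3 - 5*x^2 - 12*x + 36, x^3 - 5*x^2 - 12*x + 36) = x^3 - 5*x^2 - 12*x + 36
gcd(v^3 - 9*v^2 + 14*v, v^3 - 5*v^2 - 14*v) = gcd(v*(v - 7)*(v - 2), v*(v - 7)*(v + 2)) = v^2 - 7*v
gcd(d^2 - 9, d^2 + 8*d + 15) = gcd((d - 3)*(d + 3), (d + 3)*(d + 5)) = d + 3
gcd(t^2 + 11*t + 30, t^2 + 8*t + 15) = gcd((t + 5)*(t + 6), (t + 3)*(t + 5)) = t + 5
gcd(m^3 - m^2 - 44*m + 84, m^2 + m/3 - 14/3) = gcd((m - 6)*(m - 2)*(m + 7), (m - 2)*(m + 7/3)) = m - 2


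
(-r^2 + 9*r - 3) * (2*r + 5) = -2*r^3 + 13*r^2 + 39*r - 15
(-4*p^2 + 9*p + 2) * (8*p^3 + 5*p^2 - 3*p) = -32*p^5 + 52*p^4 + 73*p^3 - 17*p^2 - 6*p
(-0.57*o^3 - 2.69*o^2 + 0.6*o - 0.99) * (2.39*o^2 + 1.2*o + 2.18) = -1.3623*o^5 - 7.1131*o^4 - 3.0366*o^3 - 7.5103*o^2 + 0.12*o - 2.1582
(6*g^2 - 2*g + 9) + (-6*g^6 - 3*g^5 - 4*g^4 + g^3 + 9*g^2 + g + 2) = -6*g^6 - 3*g^5 - 4*g^4 + g^3 + 15*g^2 - g + 11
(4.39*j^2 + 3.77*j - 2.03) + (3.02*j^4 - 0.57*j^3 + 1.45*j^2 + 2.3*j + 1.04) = 3.02*j^4 - 0.57*j^3 + 5.84*j^2 + 6.07*j - 0.99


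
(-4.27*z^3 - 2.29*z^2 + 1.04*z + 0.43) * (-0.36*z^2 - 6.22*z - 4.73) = 1.5372*z^5 + 27.3838*z^4 + 34.0665*z^3 + 4.2081*z^2 - 7.5938*z - 2.0339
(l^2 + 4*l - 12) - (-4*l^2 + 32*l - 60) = 5*l^2 - 28*l + 48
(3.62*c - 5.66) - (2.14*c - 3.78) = 1.48*c - 1.88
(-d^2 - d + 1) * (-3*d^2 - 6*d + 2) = 3*d^4 + 9*d^3 + d^2 - 8*d + 2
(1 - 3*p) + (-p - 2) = -4*p - 1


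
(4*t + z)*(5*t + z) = 20*t^2 + 9*t*z + z^2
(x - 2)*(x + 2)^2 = x^3 + 2*x^2 - 4*x - 8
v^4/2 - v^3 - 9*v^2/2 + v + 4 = (v/2 + 1/2)*(v - 4)*(v - 1)*(v + 2)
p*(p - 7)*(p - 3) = p^3 - 10*p^2 + 21*p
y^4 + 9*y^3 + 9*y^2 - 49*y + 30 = (y - 1)^2*(y + 5)*(y + 6)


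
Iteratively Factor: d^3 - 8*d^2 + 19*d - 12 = (d - 3)*(d^2 - 5*d + 4) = (d - 4)*(d - 3)*(d - 1)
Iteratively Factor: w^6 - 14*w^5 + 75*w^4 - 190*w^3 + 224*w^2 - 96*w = (w - 2)*(w^5 - 12*w^4 + 51*w^3 - 88*w^2 + 48*w) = (w - 4)*(w - 2)*(w^4 - 8*w^3 + 19*w^2 - 12*w) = (w - 4)*(w - 2)*(w - 1)*(w^3 - 7*w^2 + 12*w) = (w - 4)^2*(w - 2)*(w - 1)*(w^2 - 3*w) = w*(w - 4)^2*(w - 2)*(w - 1)*(w - 3)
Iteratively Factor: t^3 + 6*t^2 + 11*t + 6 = (t + 2)*(t^2 + 4*t + 3) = (t + 1)*(t + 2)*(t + 3)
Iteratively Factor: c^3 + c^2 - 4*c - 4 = (c + 2)*(c^2 - c - 2) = (c - 2)*(c + 2)*(c + 1)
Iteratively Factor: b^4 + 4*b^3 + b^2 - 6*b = (b + 2)*(b^3 + 2*b^2 - 3*b) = (b + 2)*(b + 3)*(b^2 - b) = b*(b + 2)*(b + 3)*(b - 1)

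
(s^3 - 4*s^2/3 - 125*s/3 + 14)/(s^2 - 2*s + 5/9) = 3*(s^2 - s - 42)/(3*s - 5)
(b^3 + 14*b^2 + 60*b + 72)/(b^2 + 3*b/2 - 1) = 2*(b^2 + 12*b + 36)/(2*b - 1)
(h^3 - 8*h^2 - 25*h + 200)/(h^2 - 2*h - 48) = (h^2 - 25)/(h + 6)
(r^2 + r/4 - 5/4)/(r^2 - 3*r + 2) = (r + 5/4)/(r - 2)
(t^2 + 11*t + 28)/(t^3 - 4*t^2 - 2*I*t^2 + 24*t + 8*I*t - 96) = (t^2 + 11*t + 28)/(t^3 - 2*t^2*(2 + I) + 8*t*(3 + I) - 96)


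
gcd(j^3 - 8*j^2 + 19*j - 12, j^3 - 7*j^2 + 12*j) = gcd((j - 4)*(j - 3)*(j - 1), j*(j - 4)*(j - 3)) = j^2 - 7*j + 12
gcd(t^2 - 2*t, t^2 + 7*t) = t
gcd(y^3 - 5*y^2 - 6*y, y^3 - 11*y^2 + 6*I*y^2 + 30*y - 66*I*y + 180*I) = y - 6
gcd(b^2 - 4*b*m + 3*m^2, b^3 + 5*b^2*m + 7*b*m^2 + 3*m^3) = 1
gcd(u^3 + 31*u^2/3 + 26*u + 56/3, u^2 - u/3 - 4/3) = 1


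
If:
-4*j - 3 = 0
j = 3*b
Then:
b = -1/4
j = -3/4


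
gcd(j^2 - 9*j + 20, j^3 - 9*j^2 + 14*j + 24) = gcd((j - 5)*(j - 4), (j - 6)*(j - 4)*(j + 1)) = j - 4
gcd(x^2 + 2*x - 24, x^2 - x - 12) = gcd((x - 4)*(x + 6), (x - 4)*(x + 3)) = x - 4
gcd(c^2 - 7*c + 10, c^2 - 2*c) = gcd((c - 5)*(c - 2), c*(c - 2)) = c - 2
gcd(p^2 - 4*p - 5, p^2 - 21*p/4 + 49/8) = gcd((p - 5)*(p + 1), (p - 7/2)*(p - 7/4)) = 1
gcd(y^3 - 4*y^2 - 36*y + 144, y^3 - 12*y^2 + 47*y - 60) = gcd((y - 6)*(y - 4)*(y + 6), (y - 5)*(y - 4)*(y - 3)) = y - 4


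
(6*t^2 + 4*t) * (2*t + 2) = 12*t^3 + 20*t^2 + 8*t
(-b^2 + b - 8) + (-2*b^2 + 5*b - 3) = -3*b^2 + 6*b - 11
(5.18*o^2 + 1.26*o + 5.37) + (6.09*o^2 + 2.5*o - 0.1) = 11.27*o^2 + 3.76*o + 5.27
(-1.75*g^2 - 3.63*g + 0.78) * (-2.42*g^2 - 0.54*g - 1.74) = 4.235*g^4 + 9.7296*g^3 + 3.1176*g^2 + 5.895*g - 1.3572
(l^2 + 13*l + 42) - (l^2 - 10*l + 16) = 23*l + 26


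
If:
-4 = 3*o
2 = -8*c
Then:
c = -1/4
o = -4/3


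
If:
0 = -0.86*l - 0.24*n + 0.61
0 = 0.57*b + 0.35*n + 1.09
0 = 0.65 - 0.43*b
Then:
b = 1.51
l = 2.27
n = -5.58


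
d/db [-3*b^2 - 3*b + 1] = -6*b - 3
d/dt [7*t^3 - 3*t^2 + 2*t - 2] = 21*t^2 - 6*t + 2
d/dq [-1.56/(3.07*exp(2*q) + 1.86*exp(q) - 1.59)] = (9.5784*exp(q) + 2.9016)*exp(q)/(3.07*exp(2*q) + 1.86*exp(q) - 1.59)^2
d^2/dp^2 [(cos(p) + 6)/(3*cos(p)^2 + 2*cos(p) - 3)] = 3*(-27*sin(p)^4*cos(p) - 70*sin(p)^4 + 114*sin(p)^2 + 81*cos(p)/2 - 18*cos(3*p) + 3*cos(5*p)/2 + 12)/(-3*sin(p)^2 + 2*cos(p))^3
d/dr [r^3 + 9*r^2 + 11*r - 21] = 3*r^2 + 18*r + 11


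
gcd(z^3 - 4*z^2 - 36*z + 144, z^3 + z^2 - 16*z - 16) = z - 4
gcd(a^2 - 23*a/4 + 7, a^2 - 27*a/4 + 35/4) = a - 7/4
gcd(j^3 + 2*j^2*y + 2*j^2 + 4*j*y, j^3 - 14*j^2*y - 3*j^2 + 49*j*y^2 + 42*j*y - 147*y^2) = 1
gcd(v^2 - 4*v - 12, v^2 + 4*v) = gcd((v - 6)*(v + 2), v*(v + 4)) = 1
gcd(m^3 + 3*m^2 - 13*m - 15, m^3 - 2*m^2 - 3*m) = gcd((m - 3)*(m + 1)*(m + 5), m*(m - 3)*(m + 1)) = m^2 - 2*m - 3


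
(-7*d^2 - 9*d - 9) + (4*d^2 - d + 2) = -3*d^2 - 10*d - 7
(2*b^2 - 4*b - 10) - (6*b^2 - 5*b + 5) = -4*b^2 + b - 15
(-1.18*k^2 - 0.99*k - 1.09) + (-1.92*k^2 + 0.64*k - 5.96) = -3.1*k^2 - 0.35*k - 7.05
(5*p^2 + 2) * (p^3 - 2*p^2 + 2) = 5*p^5 - 10*p^4 + 2*p^3 + 6*p^2 + 4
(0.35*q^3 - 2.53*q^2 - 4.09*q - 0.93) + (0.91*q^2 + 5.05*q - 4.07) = 0.35*q^3 - 1.62*q^2 + 0.96*q - 5.0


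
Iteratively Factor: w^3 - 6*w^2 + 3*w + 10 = (w - 2)*(w^2 - 4*w - 5) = (w - 5)*(w - 2)*(w + 1)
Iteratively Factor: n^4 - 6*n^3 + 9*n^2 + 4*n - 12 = (n + 1)*(n^3 - 7*n^2 + 16*n - 12) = (n - 2)*(n + 1)*(n^2 - 5*n + 6) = (n - 3)*(n - 2)*(n + 1)*(n - 2)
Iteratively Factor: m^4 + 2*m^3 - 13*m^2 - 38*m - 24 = (m - 4)*(m^3 + 6*m^2 + 11*m + 6) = (m - 4)*(m + 2)*(m^2 + 4*m + 3) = (m - 4)*(m + 1)*(m + 2)*(m + 3)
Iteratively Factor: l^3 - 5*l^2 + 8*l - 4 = (l - 1)*(l^2 - 4*l + 4) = (l - 2)*(l - 1)*(l - 2)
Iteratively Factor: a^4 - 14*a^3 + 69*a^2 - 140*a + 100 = (a - 2)*(a^3 - 12*a^2 + 45*a - 50) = (a - 2)^2*(a^2 - 10*a + 25) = (a - 5)*(a - 2)^2*(a - 5)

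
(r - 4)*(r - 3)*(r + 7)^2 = r^4 + 7*r^3 - 37*r^2 - 175*r + 588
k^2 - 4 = (k - 2)*(k + 2)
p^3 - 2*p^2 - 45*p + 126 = (p - 6)*(p - 3)*(p + 7)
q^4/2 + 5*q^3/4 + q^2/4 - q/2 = q*(q/2 + 1/2)*(q - 1/2)*(q + 2)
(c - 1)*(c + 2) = c^2 + c - 2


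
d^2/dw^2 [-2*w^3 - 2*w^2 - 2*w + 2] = -12*w - 4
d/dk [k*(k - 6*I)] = 2*k - 6*I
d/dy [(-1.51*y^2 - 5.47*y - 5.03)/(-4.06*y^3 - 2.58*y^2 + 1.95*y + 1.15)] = (-6.1306*y^4 - 44.4164*y^3 - 78.3225*y^2 - 29.4278*y + 3.518)/(16.4836*y^6 + 20.9496*y^5 - 9.1776*y^4 - 19.4*y^3 - 2.1315*y^2 + 4.485*y + 1.3225)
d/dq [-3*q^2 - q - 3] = -6*q - 1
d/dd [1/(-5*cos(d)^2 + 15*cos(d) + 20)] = (3 - 2*cos(d))*sin(d)/(5*(sin(d)^2 + 3*cos(d) + 3)^2)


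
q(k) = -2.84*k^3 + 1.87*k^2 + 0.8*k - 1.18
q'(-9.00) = -722.98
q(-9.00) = 2213.45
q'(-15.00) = -1972.30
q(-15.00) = 9992.57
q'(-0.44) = -2.50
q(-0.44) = -0.93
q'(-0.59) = -4.37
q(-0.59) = -0.42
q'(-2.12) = -45.42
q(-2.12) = 32.59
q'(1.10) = -5.40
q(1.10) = -1.82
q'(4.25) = -137.20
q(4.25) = -182.02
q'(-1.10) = -13.62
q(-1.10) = 3.98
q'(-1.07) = -12.96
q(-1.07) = 3.58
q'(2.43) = -40.42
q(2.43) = -28.94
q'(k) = -8.52*k^2 + 3.74*k + 0.8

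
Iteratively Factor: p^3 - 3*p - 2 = (p + 1)*(p^2 - p - 2) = (p - 2)*(p + 1)*(p + 1)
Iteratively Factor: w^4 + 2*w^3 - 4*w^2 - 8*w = (w)*(w^3 + 2*w^2 - 4*w - 8) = w*(w + 2)*(w^2 - 4) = w*(w - 2)*(w + 2)*(w + 2)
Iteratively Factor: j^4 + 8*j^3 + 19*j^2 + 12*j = (j + 3)*(j^3 + 5*j^2 + 4*j) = j*(j + 3)*(j^2 + 5*j + 4) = j*(j + 3)*(j + 4)*(j + 1)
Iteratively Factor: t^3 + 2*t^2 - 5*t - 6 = (t + 1)*(t^2 + t - 6) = (t + 1)*(t + 3)*(t - 2)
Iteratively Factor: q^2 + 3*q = (q)*(q + 3)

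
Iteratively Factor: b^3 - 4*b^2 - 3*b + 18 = (b + 2)*(b^2 - 6*b + 9) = (b - 3)*(b + 2)*(b - 3)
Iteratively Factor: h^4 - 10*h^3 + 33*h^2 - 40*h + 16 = (h - 1)*(h^3 - 9*h^2 + 24*h - 16) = (h - 4)*(h - 1)*(h^2 - 5*h + 4) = (h - 4)*(h - 1)^2*(h - 4)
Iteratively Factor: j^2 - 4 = (j + 2)*(j - 2)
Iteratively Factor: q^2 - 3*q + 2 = (q - 2)*(q - 1)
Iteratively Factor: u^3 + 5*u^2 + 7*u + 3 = (u + 1)*(u^2 + 4*u + 3) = (u + 1)*(u + 3)*(u + 1)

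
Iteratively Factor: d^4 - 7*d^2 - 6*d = (d - 3)*(d^3 + 3*d^2 + 2*d) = (d - 3)*(d + 1)*(d^2 + 2*d) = (d - 3)*(d + 1)*(d + 2)*(d)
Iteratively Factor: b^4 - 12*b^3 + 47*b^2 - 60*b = (b - 4)*(b^3 - 8*b^2 + 15*b) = (b - 4)*(b - 3)*(b^2 - 5*b) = b*(b - 4)*(b - 3)*(b - 5)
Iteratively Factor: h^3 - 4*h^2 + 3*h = (h)*(h^2 - 4*h + 3) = h*(h - 1)*(h - 3)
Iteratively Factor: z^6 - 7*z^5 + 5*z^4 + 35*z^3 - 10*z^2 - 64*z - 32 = (z - 2)*(z^5 - 5*z^4 - 5*z^3 + 25*z^2 + 40*z + 16) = (z - 2)*(z + 1)*(z^4 - 6*z^3 + z^2 + 24*z + 16) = (z - 4)*(z - 2)*(z + 1)*(z^3 - 2*z^2 - 7*z - 4) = (z - 4)^2*(z - 2)*(z + 1)*(z^2 + 2*z + 1) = (z - 4)^2*(z - 2)*(z + 1)^2*(z + 1)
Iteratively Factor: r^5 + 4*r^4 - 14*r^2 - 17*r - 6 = (r + 1)*(r^4 + 3*r^3 - 3*r^2 - 11*r - 6) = (r + 1)*(r + 3)*(r^3 - 3*r - 2) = (r - 2)*(r + 1)*(r + 3)*(r^2 + 2*r + 1) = (r - 2)*(r + 1)^2*(r + 3)*(r + 1)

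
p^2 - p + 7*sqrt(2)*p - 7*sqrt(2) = (p - 1)*(p + 7*sqrt(2))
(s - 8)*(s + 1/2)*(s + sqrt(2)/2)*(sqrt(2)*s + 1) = sqrt(2)*s^4 - 15*sqrt(2)*s^3/2 + 2*s^3 - 15*s^2 - 7*sqrt(2)*s^2/2 - 8*s - 15*sqrt(2)*s/4 - 2*sqrt(2)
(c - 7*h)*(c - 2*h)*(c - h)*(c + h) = c^4 - 9*c^3*h + 13*c^2*h^2 + 9*c*h^3 - 14*h^4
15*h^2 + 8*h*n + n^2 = (3*h + n)*(5*h + n)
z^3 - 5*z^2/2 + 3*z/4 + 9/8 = (z - 3/2)^2*(z + 1/2)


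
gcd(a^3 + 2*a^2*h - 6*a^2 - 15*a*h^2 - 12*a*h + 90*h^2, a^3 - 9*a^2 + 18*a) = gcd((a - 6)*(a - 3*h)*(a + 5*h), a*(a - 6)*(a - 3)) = a - 6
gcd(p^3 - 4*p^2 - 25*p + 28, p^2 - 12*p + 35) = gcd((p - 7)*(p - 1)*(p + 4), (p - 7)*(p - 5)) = p - 7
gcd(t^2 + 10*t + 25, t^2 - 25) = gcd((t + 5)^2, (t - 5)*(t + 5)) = t + 5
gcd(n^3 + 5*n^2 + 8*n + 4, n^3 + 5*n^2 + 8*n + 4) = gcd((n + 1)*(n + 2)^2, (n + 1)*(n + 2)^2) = n^3 + 5*n^2 + 8*n + 4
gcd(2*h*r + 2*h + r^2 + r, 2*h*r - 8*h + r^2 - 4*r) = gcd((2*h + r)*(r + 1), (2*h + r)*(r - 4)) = 2*h + r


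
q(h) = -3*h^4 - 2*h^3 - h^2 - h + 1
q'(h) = -12*h^3 - 6*h^2 - 2*h - 1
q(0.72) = -1.79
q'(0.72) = -10.03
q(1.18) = -10.67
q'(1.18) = -31.43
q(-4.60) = -1164.12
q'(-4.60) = 1049.27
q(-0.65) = 1.24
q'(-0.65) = 1.06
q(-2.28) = -59.28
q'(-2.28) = 114.60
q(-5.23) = -1979.55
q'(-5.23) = 1562.01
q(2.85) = -254.20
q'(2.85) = -333.22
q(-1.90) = -26.09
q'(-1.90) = 63.45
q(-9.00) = -18296.00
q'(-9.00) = 8279.00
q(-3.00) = -194.00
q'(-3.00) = 275.00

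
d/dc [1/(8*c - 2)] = -2/(4*c - 1)^2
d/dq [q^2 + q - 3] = 2*q + 1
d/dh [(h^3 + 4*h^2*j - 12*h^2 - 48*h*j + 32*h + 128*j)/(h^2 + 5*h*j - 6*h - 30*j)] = (-(2*h + 5*j - 6)*(h^3 + 4*h^2*j - 12*h^2 - 48*h*j + 32*h + 128*j) + (h^2 + 5*h*j - 6*h - 30*j)*(3*h^2 + 8*h*j - 24*h - 48*j + 32))/(h^2 + 5*h*j - 6*h - 30*j)^2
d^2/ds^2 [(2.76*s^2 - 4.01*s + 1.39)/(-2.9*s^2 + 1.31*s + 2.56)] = (46.4777200000001*s^3 - 193.08084*s^2 + 210.3051*s - 88.481222)/(24.389*s^6 - 33.0513*s^5 - 49.65873*s^4 + 56.104549*s^3 + 43.836672*s^2 - 25.755648*s - 16.777216)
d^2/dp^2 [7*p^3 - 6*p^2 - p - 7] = 42*p - 12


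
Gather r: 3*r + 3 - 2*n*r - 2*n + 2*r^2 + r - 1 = -2*n + 2*r^2 + r*(4 - 2*n) + 2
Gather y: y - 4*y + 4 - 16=-3*y - 12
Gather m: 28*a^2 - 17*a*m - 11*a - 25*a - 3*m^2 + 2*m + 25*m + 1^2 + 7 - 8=28*a^2 - 36*a - 3*m^2 + m*(27 - 17*a)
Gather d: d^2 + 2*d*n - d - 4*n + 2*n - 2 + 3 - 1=d^2 + d*(2*n - 1) - 2*n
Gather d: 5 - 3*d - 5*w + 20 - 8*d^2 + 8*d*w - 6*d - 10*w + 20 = -8*d^2 + d*(8*w - 9) - 15*w + 45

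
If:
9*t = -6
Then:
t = -2/3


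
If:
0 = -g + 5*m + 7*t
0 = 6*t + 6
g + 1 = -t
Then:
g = 0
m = 7/5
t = -1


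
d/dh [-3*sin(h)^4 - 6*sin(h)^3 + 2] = -6*(2*sin(h) + 3)*sin(h)^2*cos(h)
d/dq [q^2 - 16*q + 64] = 2*q - 16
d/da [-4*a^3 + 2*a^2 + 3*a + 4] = -12*a^2 + 4*a + 3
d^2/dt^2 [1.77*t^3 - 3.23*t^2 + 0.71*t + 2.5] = 10.62*t - 6.46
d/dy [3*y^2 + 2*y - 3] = 6*y + 2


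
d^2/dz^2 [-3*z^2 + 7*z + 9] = -6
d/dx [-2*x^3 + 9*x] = 9 - 6*x^2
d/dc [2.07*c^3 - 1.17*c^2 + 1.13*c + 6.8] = 6.21*c^2 - 2.34*c + 1.13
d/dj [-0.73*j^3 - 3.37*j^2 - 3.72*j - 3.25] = -2.19*j^2 - 6.74*j - 3.72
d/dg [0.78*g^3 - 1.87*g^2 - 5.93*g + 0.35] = 2.34*g^2 - 3.74*g - 5.93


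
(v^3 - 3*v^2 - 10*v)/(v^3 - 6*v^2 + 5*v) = (v + 2)/(v - 1)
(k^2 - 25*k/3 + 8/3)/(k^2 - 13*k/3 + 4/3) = (k - 8)/(k - 4)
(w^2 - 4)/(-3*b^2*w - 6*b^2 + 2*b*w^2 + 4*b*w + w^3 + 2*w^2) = (w - 2)/(-3*b^2 + 2*b*w + w^2)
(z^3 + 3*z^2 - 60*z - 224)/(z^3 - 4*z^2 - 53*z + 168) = (z + 4)/(z - 3)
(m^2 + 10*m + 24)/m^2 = 1 + 10/m + 24/m^2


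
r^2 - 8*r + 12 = (r - 6)*(r - 2)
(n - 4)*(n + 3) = n^2 - n - 12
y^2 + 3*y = y*(y + 3)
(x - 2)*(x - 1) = x^2 - 3*x + 2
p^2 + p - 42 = (p - 6)*(p + 7)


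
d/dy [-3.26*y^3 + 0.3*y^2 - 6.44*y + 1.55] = -9.78*y^2 + 0.6*y - 6.44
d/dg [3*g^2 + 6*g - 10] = 6*g + 6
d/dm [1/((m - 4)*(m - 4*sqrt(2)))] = ((4 - m)*(m - 4*sqrt(2))^2 + (-m + 4*sqrt(2))*(m - 4)^2)/((m - 4)^3*(m - 4*sqrt(2))^3)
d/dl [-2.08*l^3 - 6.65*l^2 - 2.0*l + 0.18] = -6.24*l^2 - 13.3*l - 2.0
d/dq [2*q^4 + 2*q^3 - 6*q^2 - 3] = 2*q*(4*q^2 + 3*q - 6)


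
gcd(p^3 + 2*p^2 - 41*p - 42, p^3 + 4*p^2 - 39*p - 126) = p^2 + p - 42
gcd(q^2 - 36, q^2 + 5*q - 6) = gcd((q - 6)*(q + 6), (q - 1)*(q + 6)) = q + 6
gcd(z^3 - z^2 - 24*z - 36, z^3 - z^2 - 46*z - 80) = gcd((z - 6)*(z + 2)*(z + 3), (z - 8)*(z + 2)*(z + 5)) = z + 2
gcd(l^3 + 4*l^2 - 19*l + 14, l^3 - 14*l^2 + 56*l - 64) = l - 2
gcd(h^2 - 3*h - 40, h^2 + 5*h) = h + 5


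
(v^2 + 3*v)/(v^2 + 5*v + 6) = v/(v + 2)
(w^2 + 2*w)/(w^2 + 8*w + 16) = w*(w + 2)/(w^2 + 8*w + 16)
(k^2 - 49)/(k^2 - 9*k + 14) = (k + 7)/(k - 2)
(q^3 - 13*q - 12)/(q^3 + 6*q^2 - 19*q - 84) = (q + 1)/(q + 7)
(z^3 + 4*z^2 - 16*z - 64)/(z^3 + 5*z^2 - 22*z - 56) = (z^2 + 8*z + 16)/(z^2 + 9*z + 14)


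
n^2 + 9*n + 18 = (n + 3)*(n + 6)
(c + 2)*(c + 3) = c^2 + 5*c + 6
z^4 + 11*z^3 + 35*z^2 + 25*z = z*(z + 1)*(z + 5)^2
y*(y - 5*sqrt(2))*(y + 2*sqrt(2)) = y^3 - 3*sqrt(2)*y^2 - 20*y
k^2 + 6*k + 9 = (k + 3)^2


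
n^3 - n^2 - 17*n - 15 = (n - 5)*(n + 1)*(n + 3)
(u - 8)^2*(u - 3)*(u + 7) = u^4 - 12*u^3 - 21*u^2 + 592*u - 1344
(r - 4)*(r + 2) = r^2 - 2*r - 8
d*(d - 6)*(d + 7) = d^3 + d^2 - 42*d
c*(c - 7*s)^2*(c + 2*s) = c^4 - 12*c^3*s + 21*c^2*s^2 + 98*c*s^3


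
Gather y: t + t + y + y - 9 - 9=2*t + 2*y - 18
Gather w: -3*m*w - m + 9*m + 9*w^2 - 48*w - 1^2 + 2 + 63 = 8*m + 9*w^2 + w*(-3*m - 48) + 64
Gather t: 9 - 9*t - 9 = -9*t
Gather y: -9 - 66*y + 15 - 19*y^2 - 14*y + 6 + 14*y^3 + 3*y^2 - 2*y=14*y^3 - 16*y^2 - 82*y + 12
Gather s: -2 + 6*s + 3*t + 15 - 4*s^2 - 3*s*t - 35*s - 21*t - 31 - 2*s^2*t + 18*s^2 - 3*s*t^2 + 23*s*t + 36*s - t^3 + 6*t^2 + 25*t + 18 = s^2*(14 - 2*t) + s*(-3*t^2 + 20*t + 7) - t^3 + 6*t^2 + 7*t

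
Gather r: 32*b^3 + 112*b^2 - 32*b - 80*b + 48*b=32*b^3 + 112*b^2 - 64*b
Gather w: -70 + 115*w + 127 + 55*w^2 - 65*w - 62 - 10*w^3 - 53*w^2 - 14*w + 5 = -10*w^3 + 2*w^2 + 36*w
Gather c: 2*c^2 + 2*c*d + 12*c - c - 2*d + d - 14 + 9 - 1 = 2*c^2 + c*(2*d + 11) - d - 6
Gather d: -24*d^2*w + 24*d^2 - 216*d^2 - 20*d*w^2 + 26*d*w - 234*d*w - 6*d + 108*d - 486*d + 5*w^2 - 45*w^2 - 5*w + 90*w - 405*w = d^2*(-24*w - 192) + d*(-20*w^2 - 208*w - 384) - 40*w^2 - 320*w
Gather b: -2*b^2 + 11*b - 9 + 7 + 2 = -2*b^2 + 11*b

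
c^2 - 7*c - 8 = (c - 8)*(c + 1)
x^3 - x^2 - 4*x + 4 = (x - 2)*(x - 1)*(x + 2)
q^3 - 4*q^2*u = q^2*(q - 4*u)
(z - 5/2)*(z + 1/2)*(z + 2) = z^3 - 21*z/4 - 5/2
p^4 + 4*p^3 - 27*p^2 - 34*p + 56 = (p - 4)*(p - 1)*(p + 2)*(p + 7)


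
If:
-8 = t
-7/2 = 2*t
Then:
No Solution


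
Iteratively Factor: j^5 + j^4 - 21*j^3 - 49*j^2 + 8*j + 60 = (j + 3)*(j^4 - 2*j^3 - 15*j^2 - 4*j + 20) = (j - 5)*(j + 3)*(j^3 + 3*j^2 - 4) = (j - 5)*(j + 2)*(j + 3)*(j^2 + j - 2) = (j - 5)*(j + 2)^2*(j + 3)*(j - 1)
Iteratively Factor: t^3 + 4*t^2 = (t + 4)*(t^2) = t*(t + 4)*(t)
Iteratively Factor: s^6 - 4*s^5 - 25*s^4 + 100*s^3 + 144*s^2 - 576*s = (s - 4)*(s^5 - 25*s^3 + 144*s) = s*(s - 4)*(s^4 - 25*s^2 + 144) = s*(s - 4)*(s + 4)*(s^3 - 4*s^2 - 9*s + 36) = s*(s - 4)*(s - 3)*(s + 4)*(s^2 - s - 12) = s*(s - 4)*(s - 3)*(s + 3)*(s + 4)*(s - 4)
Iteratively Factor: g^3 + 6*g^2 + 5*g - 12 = (g - 1)*(g^2 + 7*g + 12) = (g - 1)*(g + 3)*(g + 4)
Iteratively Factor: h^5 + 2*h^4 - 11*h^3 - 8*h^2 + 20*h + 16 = (h - 2)*(h^4 + 4*h^3 - 3*h^2 - 14*h - 8) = (h - 2)^2*(h^3 + 6*h^2 + 9*h + 4) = (h - 2)^2*(h + 1)*(h^2 + 5*h + 4) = (h - 2)^2*(h + 1)*(h + 4)*(h + 1)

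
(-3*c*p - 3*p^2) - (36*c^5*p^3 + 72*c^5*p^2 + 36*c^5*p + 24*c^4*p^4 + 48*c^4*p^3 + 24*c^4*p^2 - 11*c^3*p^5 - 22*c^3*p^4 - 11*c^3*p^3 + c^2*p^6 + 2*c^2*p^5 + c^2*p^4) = -36*c^5*p^3 - 72*c^5*p^2 - 36*c^5*p - 24*c^4*p^4 - 48*c^4*p^3 - 24*c^4*p^2 + 11*c^3*p^5 + 22*c^3*p^4 + 11*c^3*p^3 - c^2*p^6 - 2*c^2*p^5 - c^2*p^4 - 3*c*p - 3*p^2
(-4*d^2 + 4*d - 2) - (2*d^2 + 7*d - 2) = -6*d^2 - 3*d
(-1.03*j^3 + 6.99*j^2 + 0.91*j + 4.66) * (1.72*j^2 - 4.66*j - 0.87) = -1.7716*j^5 + 16.8226*j^4 - 30.1121*j^3 - 2.3067*j^2 - 22.5073*j - 4.0542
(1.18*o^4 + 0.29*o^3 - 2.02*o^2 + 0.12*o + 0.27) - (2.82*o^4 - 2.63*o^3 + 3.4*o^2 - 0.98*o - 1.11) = -1.64*o^4 + 2.92*o^3 - 5.42*o^2 + 1.1*o + 1.38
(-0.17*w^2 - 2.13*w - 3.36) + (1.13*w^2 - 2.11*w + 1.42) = 0.96*w^2 - 4.24*w - 1.94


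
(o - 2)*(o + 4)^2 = o^3 + 6*o^2 - 32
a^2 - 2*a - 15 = (a - 5)*(a + 3)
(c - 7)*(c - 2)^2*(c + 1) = c^4 - 10*c^3 + 21*c^2 + 4*c - 28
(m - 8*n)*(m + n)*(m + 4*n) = m^3 - 3*m^2*n - 36*m*n^2 - 32*n^3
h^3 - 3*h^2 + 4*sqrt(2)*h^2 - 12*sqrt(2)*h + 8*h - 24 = (h - 3)*(h + 2*sqrt(2))^2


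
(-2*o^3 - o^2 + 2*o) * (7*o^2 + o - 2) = -14*o^5 - 9*o^4 + 17*o^3 + 4*o^2 - 4*o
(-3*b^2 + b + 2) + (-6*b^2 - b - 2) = -9*b^2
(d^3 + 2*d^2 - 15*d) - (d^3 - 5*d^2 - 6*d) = 7*d^2 - 9*d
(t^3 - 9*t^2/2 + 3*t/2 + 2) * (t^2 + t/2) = t^5 - 4*t^4 - 3*t^3/4 + 11*t^2/4 + t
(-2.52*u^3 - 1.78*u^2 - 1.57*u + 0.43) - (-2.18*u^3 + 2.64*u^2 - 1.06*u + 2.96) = -0.34*u^3 - 4.42*u^2 - 0.51*u - 2.53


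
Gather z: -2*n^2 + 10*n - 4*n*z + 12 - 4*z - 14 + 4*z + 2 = -2*n^2 - 4*n*z + 10*n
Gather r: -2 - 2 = -4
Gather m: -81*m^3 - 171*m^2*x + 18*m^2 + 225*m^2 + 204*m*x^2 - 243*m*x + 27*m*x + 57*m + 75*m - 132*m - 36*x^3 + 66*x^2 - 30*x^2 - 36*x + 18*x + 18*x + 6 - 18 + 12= -81*m^3 + m^2*(243 - 171*x) + m*(204*x^2 - 216*x) - 36*x^3 + 36*x^2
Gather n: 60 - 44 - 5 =11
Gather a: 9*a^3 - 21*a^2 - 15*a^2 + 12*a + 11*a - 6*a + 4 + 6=9*a^3 - 36*a^2 + 17*a + 10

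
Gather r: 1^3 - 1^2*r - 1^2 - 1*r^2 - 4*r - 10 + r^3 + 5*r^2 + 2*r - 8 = r^3 + 4*r^2 - 3*r - 18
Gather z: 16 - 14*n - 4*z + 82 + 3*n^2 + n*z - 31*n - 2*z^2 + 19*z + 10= 3*n^2 - 45*n - 2*z^2 + z*(n + 15) + 108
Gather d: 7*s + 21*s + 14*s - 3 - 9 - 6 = 42*s - 18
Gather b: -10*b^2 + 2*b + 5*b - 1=-10*b^2 + 7*b - 1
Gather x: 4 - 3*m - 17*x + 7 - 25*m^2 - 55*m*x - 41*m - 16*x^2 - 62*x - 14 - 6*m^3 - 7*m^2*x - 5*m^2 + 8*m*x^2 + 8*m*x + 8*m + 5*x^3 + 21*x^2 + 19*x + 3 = -6*m^3 - 30*m^2 - 36*m + 5*x^3 + x^2*(8*m + 5) + x*(-7*m^2 - 47*m - 60)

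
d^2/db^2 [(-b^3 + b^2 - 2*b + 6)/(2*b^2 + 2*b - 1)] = 6*(-6*b^3 + 28*b^2 + 19*b + 11)/(8*b^6 + 24*b^5 + 12*b^4 - 16*b^3 - 6*b^2 + 6*b - 1)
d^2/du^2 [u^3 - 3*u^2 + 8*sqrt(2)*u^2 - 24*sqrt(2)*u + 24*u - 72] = 6*u - 6 + 16*sqrt(2)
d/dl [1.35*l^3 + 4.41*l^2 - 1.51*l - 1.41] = 4.05*l^2 + 8.82*l - 1.51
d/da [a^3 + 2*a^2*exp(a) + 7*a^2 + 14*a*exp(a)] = 2*a^2*exp(a) + 3*a^2 + 18*a*exp(a) + 14*a + 14*exp(a)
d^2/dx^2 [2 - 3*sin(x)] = 3*sin(x)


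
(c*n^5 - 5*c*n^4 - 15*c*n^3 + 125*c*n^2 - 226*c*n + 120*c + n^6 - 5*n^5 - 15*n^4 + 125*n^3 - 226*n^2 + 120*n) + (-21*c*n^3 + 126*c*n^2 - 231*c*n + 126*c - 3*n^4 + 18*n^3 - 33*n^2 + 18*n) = c*n^5 - 5*c*n^4 - 36*c*n^3 + 251*c*n^2 - 457*c*n + 246*c + n^6 - 5*n^5 - 18*n^4 + 143*n^3 - 259*n^2 + 138*n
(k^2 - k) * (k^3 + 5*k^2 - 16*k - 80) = k^5 + 4*k^4 - 21*k^3 - 64*k^2 + 80*k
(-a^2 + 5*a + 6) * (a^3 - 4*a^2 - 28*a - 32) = -a^5 + 9*a^4 + 14*a^3 - 132*a^2 - 328*a - 192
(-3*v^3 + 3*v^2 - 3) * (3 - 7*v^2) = 21*v^5 - 21*v^4 - 9*v^3 + 30*v^2 - 9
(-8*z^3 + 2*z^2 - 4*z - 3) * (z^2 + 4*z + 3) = -8*z^5 - 30*z^4 - 20*z^3 - 13*z^2 - 24*z - 9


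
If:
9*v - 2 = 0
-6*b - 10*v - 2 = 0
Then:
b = -19/27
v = 2/9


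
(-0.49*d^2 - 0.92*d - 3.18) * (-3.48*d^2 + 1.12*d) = 1.7052*d^4 + 2.6528*d^3 + 10.036*d^2 - 3.5616*d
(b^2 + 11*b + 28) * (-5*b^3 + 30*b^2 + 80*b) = -5*b^5 - 25*b^4 + 270*b^3 + 1720*b^2 + 2240*b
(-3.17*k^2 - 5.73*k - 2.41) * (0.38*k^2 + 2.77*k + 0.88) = -1.2046*k^4 - 10.9583*k^3 - 19.5775*k^2 - 11.7181*k - 2.1208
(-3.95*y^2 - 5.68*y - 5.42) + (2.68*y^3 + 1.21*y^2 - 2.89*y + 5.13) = 2.68*y^3 - 2.74*y^2 - 8.57*y - 0.29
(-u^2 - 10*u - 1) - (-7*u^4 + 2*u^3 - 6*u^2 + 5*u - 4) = 7*u^4 - 2*u^3 + 5*u^2 - 15*u + 3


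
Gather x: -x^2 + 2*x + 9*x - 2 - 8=-x^2 + 11*x - 10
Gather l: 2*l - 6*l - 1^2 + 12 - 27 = -4*l - 16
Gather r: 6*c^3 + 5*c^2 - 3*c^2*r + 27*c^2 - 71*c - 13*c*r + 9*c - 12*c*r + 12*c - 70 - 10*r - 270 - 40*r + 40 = 6*c^3 + 32*c^2 - 50*c + r*(-3*c^2 - 25*c - 50) - 300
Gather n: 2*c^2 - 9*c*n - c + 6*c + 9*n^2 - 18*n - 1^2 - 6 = 2*c^2 + 5*c + 9*n^2 + n*(-9*c - 18) - 7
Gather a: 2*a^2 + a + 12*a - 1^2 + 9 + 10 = 2*a^2 + 13*a + 18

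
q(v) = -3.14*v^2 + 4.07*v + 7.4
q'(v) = 4.07 - 6.28*v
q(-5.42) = -106.90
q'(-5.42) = 38.11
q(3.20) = -11.73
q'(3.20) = -16.03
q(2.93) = -7.63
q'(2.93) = -14.33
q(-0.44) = 5.00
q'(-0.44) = 6.83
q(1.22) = 7.69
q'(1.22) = -3.59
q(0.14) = 7.91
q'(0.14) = 3.19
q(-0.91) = 1.10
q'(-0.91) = 9.78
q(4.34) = -34.08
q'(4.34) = -23.19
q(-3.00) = -33.07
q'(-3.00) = 22.91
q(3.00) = -8.65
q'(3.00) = -14.77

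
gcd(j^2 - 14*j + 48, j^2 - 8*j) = j - 8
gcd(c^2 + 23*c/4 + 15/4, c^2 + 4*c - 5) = c + 5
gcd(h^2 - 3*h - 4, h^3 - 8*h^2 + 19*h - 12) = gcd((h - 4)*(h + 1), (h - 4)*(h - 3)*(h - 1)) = h - 4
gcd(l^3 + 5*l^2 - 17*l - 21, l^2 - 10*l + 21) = l - 3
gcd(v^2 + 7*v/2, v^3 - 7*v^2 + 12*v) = v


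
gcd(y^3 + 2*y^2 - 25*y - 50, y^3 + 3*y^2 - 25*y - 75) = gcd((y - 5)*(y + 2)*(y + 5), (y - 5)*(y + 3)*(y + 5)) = y^2 - 25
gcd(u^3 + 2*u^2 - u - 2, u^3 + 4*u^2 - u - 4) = u^2 - 1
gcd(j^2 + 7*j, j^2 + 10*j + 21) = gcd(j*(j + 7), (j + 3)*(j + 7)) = j + 7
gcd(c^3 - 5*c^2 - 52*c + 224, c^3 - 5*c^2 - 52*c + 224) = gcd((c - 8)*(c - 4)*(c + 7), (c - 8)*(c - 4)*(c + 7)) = c^3 - 5*c^2 - 52*c + 224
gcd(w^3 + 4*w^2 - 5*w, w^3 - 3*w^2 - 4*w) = w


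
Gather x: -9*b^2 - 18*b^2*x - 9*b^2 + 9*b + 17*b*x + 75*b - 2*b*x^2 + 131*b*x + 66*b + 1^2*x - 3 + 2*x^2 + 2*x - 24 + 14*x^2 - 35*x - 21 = -18*b^2 + 150*b + x^2*(16 - 2*b) + x*(-18*b^2 + 148*b - 32) - 48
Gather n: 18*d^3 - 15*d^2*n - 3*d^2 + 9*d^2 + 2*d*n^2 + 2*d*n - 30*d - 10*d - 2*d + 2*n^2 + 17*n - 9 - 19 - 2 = 18*d^3 + 6*d^2 - 42*d + n^2*(2*d + 2) + n*(-15*d^2 + 2*d + 17) - 30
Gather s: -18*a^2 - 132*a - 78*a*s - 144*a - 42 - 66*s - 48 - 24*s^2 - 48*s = -18*a^2 - 276*a - 24*s^2 + s*(-78*a - 114) - 90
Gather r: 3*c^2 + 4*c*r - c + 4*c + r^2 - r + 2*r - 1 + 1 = 3*c^2 + 3*c + r^2 + r*(4*c + 1)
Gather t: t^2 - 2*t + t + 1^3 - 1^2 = t^2 - t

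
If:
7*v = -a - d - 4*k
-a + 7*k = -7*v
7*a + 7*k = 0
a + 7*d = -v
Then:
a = 0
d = 0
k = 0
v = 0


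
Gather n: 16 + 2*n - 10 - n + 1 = n + 7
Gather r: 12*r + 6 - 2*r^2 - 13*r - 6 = -2*r^2 - r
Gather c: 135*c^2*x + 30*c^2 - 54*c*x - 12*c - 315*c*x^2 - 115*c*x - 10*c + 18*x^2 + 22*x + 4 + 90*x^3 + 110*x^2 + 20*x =c^2*(135*x + 30) + c*(-315*x^2 - 169*x - 22) + 90*x^3 + 128*x^2 + 42*x + 4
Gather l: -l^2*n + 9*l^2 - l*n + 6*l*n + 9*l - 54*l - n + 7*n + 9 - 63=l^2*(9 - n) + l*(5*n - 45) + 6*n - 54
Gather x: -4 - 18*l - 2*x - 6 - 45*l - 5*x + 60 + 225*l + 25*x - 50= 162*l + 18*x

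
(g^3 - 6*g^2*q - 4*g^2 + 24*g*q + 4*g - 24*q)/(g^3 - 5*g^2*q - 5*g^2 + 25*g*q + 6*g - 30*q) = (-g^2 + 6*g*q + 2*g - 12*q)/(-g^2 + 5*g*q + 3*g - 15*q)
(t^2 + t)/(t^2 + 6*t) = (t + 1)/(t + 6)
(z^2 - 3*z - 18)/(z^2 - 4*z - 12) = (z + 3)/(z + 2)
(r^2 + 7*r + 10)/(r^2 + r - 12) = (r^2 + 7*r + 10)/(r^2 + r - 12)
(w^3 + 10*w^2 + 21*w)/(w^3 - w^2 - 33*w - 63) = w*(w + 7)/(w^2 - 4*w - 21)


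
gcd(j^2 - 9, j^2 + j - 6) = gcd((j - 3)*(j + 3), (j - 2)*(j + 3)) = j + 3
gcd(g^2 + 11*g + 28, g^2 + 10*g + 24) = g + 4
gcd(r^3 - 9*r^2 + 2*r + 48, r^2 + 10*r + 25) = 1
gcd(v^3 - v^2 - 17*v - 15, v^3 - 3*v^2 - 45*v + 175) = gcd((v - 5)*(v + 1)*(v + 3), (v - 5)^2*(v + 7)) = v - 5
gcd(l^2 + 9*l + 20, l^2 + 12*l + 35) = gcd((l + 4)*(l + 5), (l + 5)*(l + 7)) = l + 5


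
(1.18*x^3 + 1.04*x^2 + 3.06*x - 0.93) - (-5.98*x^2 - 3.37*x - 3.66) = 1.18*x^3 + 7.02*x^2 + 6.43*x + 2.73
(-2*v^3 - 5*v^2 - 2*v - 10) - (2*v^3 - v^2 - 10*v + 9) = -4*v^3 - 4*v^2 + 8*v - 19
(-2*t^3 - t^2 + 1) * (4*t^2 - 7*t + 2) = -8*t^5 + 10*t^4 + 3*t^3 + 2*t^2 - 7*t + 2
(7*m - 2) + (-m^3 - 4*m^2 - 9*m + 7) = -m^3 - 4*m^2 - 2*m + 5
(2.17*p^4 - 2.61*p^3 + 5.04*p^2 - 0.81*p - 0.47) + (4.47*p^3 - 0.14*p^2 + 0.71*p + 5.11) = 2.17*p^4 + 1.86*p^3 + 4.9*p^2 - 0.1*p + 4.64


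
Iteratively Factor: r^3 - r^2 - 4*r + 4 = (r + 2)*(r^2 - 3*r + 2) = (r - 1)*(r + 2)*(r - 2)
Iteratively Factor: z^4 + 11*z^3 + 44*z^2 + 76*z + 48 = (z + 3)*(z^3 + 8*z^2 + 20*z + 16) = (z + 2)*(z + 3)*(z^2 + 6*z + 8) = (z + 2)^2*(z + 3)*(z + 4)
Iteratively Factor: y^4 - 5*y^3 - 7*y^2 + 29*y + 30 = (y + 1)*(y^3 - 6*y^2 - y + 30) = (y - 3)*(y + 1)*(y^2 - 3*y - 10) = (y - 5)*(y - 3)*(y + 1)*(y + 2)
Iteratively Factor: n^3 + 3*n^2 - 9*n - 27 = (n - 3)*(n^2 + 6*n + 9) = (n - 3)*(n + 3)*(n + 3)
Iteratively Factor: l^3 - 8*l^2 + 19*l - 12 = (l - 1)*(l^2 - 7*l + 12) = (l - 4)*(l - 1)*(l - 3)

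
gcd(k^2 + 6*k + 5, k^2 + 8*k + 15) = k + 5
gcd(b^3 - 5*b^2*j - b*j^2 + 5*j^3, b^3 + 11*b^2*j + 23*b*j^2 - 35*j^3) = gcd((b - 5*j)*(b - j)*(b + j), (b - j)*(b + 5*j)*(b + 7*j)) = b - j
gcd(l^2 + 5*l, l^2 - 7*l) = l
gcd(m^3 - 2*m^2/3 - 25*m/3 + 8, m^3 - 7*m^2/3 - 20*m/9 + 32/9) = m^2 - 11*m/3 + 8/3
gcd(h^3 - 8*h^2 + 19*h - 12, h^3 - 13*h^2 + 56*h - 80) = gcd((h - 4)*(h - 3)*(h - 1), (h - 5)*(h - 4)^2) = h - 4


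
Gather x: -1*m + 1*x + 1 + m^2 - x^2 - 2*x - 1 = m^2 - m - x^2 - x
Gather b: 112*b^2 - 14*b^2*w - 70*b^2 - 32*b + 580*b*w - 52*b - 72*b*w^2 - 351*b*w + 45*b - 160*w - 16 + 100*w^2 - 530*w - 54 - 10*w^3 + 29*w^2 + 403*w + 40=b^2*(42 - 14*w) + b*(-72*w^2 + 229*w - 39) - 10*w^3 + 129*w^2 - 287*w - 30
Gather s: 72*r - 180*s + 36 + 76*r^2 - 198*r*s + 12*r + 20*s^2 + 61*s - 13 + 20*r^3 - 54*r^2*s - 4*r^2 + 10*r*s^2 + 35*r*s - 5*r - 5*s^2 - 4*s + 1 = 20*r^3 + 72*r^2 + 79*r + s^2*(10*r + 15) + s*(-54*r^2 - 163*r - 123) + 24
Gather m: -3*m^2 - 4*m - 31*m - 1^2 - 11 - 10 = -3*m^2 - 35*m - 22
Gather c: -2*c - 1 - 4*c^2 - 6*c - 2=-4*c^2 - 8*c - 3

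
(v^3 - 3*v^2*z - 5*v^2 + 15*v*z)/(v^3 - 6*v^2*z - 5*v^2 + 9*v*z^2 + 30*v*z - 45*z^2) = v/(v - 3*z)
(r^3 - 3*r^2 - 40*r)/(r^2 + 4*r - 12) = r*(r^2 - 3*r - 40)/(r^2 + 4*r - 12)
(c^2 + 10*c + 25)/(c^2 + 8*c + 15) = (c + 5)/(c + 3)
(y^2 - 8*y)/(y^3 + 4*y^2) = (y - 8)/(y*(y + 4))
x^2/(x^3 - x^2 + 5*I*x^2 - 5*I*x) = x/(x^2 - x + 5*I*x - 5*I)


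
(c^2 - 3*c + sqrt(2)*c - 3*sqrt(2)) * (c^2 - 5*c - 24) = c^4 - 8*c^3 + sqrt(2)*c^3 - 8*sqrt(2)*c^2 - 9*c^2 - 9*sqrt(2)*c + 72*c + 72*sqrt(2)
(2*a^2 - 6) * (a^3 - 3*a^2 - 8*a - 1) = 2*a^5 - 6*a^4 - 22*a^3 + 16*a^2 + 48*a + 6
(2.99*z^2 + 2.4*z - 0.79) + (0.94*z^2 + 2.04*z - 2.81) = 3.93*z^2 + 4.44*z - 3.6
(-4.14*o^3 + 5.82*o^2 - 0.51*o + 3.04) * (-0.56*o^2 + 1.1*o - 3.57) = 2.3184*o^5 - 7.8132*o^4 + 21.4674*o^3 - 23.0408*o^2 + 5.1647*o - 10.8528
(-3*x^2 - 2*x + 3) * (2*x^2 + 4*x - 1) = -6*x^4 - 16*x^3 + x^2 + 14*x - 3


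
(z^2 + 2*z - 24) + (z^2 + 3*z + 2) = 2*z^2 + 5*z - 22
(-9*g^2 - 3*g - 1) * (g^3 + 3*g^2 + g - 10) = -9*g^5 - 30*g^4 - 19*g^3 + 84*g^2 + 29*g + 10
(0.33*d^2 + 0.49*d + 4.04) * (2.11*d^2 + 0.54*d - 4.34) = 0.6963*d^4 + 1.2121*d^3 + 7.3568*d^2 + 0.0550000000000002*d - 17.5336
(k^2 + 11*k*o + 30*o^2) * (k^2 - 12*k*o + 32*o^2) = k^4 - k^3*o - 70*k^2*o^2 - 8*k*o^3 + 960*o^4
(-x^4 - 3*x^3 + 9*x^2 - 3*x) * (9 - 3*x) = 3*x^5 - 54*x^3 + 90*x^2 - 27*x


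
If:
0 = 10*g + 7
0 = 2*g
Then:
No Solution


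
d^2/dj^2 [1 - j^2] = -2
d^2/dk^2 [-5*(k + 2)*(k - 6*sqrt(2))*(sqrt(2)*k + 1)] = -30*sqrt(2)*k - 20*sqrt(2) + 110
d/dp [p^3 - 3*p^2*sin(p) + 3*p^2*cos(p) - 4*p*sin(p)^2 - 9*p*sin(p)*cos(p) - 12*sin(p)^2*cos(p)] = -3*sqrt(2)*p^2*sin(p + pi/4) + 3*p^2 - 4*p*sin(2*p) - 9*p*cos(2*p) + 6*sqrt(2)*p*cos(p + pi/4) + 3*sin(p) - 9*sin(2*p)/2 - 9*sin(3*p) + 2*cos(2*p) - 2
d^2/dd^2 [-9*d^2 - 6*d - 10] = -18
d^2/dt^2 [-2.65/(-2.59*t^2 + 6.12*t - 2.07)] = (-35.55293*t^2 + 84.00924*t + 2.65*(5.18*t - 6.12)*(10.36*t - 12.24) - 28.41489)/(2.59*t^2 - 6.12*t + 2.07)^3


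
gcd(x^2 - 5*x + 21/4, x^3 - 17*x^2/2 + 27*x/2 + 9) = 1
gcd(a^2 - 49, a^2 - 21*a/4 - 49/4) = a - 7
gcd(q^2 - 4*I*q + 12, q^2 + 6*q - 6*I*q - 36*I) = q - 6*I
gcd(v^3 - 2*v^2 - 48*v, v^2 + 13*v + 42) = v + 6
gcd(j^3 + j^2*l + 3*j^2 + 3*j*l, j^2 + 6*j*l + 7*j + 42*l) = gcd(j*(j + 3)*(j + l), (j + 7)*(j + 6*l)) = 1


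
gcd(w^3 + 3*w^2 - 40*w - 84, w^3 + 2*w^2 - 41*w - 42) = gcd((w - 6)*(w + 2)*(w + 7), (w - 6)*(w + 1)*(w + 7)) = w^2 + w - 42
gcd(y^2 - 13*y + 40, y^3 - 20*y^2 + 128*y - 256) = y - 8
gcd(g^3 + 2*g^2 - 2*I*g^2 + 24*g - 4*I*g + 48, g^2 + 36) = g - 6*I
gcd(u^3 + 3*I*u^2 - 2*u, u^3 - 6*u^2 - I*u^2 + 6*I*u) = u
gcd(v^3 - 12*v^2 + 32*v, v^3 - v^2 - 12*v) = v^2 - 4*v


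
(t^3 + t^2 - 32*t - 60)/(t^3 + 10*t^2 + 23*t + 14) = (t^2 - t - 30)/(t^2 + 8*t + 7)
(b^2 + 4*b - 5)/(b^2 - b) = (b + 5)/b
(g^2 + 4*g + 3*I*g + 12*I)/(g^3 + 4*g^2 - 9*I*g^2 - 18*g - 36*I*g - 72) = (g + 3*I)/(g^2 - 9*I*g - 18)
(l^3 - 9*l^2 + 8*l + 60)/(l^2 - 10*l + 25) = (l^2 - 4*l - 12)/(l - 5)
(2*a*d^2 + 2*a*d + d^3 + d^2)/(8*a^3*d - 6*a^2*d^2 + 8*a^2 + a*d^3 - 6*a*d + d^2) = d*(2*a*d + 2*a + d^2 + d)/(8*a^3*d - 6*a^2*d^2 + 8*a^2 + a*d^3 - 6*a*d + d^2)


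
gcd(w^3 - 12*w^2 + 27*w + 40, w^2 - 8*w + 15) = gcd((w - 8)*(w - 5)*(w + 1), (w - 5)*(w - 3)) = w - 5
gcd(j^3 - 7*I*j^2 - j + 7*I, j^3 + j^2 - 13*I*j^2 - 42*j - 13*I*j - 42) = j^2 + j*(1 - 7*I) - 7*I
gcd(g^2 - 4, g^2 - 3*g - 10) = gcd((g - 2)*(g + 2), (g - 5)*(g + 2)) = g + 2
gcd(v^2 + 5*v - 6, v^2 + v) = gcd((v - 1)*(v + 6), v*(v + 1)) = 1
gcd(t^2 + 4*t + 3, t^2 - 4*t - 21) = t + 3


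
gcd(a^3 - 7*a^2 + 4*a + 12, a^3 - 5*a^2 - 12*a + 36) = a^2 - 8*a + 12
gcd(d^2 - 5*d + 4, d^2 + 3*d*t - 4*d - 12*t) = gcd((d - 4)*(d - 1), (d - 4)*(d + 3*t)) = d - 4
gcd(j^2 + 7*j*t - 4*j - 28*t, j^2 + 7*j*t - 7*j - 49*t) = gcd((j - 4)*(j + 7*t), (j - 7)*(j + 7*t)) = j + 7*t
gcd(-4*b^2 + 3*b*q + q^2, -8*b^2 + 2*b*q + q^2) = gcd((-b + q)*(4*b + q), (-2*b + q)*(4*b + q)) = 4*b + q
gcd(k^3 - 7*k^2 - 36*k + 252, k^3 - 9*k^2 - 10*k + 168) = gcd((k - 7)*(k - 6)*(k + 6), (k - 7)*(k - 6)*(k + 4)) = k^2 - 13*k + 42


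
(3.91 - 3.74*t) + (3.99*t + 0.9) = 0.25*t + 4.81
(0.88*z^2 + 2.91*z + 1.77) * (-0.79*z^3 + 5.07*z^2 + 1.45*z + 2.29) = -0.6952*z^5 + 2.1627*z^4 + 14.6314*z^3 + 15.2086*z^2 + 9.2304*z + 4.0533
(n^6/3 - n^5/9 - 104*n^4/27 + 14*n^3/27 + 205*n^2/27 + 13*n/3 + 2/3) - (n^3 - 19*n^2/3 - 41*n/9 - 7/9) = n^6/3 - n^5/9 - 104*n^4/27 - 13*n^3/27 + 376*n^2/27 + 80*n/9 + 13/9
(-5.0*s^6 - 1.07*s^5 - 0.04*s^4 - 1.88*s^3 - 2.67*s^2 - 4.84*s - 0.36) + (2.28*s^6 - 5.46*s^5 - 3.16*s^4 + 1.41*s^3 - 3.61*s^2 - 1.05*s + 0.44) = -2.72*s^6 - 6.53*s^5 - 3.2*s^4 - 0.47*s^3 - 6.28*s^2 - 5.89*s + 0.08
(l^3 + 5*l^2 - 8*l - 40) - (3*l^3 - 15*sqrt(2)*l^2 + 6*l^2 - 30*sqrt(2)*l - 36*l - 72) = -2*l^3 - l^2 + 15*sqrt(2)*l^2 + 28*l + 30*sqrt(2)*l + 32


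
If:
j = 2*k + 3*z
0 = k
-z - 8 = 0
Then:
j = -24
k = 0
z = -8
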